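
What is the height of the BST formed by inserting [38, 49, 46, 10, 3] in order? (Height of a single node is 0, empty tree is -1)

Insertion order: [38, 49, 46, 10, 3]
Tree (level-order array): [38, 10, 49, 3, None, 46]
Compute height bottom-up (empty subtree = -1):
  height(3) = 1 + max(-1, -1) = 0
  height(10) = 1 + max(0, -1) = 1
  height(46) = 1 + max(-1, -1) = 0
  height(49) = 1 + max(0, -1) = 1
  height(38) = 1 + max(1, 1) = 2
Height = 2


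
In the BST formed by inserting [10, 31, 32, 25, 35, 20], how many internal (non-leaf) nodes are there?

Tree built from: [10, 31, 32, 25, 35, 20]
Tree (level-order array): [10, None, 31, 25, 32, 20, None, None, 35]
Rule: An internal node has at least one child.
Per-node child counts:
  node 10: 1 child(ren)
  node 31: 2 child(ren)
  node 25: 1 child(ren)
  node 20: 0 child(ren)
  node 32: 1 child(ren)
  node 35: 0 child(ren)
Matching nodes: [10, 31, 25, 32]
Count of internal (non-leaf) nodes: 4


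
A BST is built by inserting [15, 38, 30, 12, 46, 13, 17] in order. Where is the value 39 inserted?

Starting tree (level order): [15, 12, 38, None, 13, 30, 46, None, None, 17]
Insertion path: 15 -> 38 -> 46
Result: insert 39 as left child of 46
Final tree (level order): [15, 12, 38, None, 13, 30, 46, None, None, 17, None, 39]


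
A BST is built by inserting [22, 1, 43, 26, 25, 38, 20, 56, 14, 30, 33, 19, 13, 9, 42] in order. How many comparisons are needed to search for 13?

Search path for 13: 22 -> 1 -> 20 -> 14 -> 13
Found: True
Comparisons: 5


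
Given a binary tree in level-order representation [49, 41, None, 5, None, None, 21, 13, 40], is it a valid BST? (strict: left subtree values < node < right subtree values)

Level-order array: [49, 41, None, 5, None, None, 21, 13, 40]
Validate using subtree bounds (lo, hi): at each node, require lo < value < hi,
then recurse left with hi=value and right with lo=value.
Preorder trace (stopping at first violation):
  at node 49 with bounds (-inf, +inf): OK
  at node 41 with bounds (-inf, 49): OK
  at node 5 with bounds (-inf, 41): OK
  at node 21 with bounds (5, 41): OK
  at node 13 with bounds (5, 21): OK
  at node 40 with bounds (21, 41): OK
No violation found at any node.
Result: Valid BST


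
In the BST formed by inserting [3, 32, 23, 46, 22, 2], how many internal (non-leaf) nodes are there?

Tree built from: [3, 32, 23, 46, 22, 2]
Tree (level-order array): [3, 2, 32, None, None, 23, 46, 22]
Rule: An internal node has at least one child.
Per-node child counts:
  node 3: 2 child(ren)
  node 2: 0 child(ren)
  node 32: 2 child(ren)
  node 23: 1 child(ren)
  node 22: 0 child(ren)
  node 46: 0 child(ren)
Matching nodes: [3, 32, 23]
Count of internal (non-leaf) nodes: 3


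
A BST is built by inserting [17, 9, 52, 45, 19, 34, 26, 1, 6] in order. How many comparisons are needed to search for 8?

Search path for 8: 17 -> 9 -> 1 -> 6
Found: False
Comparisons: 4


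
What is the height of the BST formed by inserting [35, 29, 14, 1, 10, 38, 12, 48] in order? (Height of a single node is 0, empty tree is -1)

Insertion order: [35, 29, 14, 1, 10, 38, 12, 48]
Tree (level-order array): [35, 29, 38, 14, None, None, 48, 1, None, None, None, None, 10, None, 12]
Compute height bottom-up (empty subtree = -1):
  height(12) = 1 + max(-1, -1) = 0
  height(10) = 1 + max(-1, 0) = 1
  height(1) = 1 + max(-1, 1) = 2
  height(14) = 1 + max(2, -1) = 3
  height(29) = 1 + max(3, -1) = 4
  height(48) = 1 + max(-1, -1) = 0
  height(38) = 1 + max(-1, 0) = 1
  height(35) = 1 + max(4, 1) = 5
Height = 5


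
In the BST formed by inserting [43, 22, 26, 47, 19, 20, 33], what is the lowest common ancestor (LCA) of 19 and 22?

Tree insertion order: [43, 22, 26, 47, 19, 20, 33]
Tree (level-order array): [43, 22, 47, 19, 26, None, None, None, 20, None, 33]
In a BST, the LCA of p=19, q=22 is the first node v on the
root-to-leaf path with p <= v <= q (go left if both < v, right if both > v).
Walk from root:
  at 43: both 19 and 22 < 43, go left
  at 22: 19 <= 22 <= 22, this is the LCA
LCA = 22


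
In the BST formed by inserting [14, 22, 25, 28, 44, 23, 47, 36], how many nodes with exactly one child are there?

Tree built from: [14, 22, 25, 28, 44, 23, 47, 36]
Tree (level-order array): [14, None, 22, None, 25, 23, 28, None, None, None, 44, 36, 47]
Rule: These are nodes with exactly 1 non-null child.
Per-node child counts:
  node 14: 1 child(ren)
  node 22: 1 child(ren)
  node 25: 2 child(ren)
  node 23: 0 child(ren)
  node 28: 1 child(ren)
  node 44: 2 child(ren)
  node 36: 0 child(ren)
  node 47: 0 child(ren)
Matching nodes: [14, 22, 28]
Count of nodes with exactly one child: 3


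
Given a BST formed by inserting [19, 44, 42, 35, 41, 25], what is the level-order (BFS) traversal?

Tree insertion order: [19, 44, 42, 35, 41, 25]
Tree (level-order array): [19, None, 44, 42, None, 35, None, 25, 41]
BFS from the root, enqueuing left then right child of each popped node:
  queue [19] -> pop 19, enqueue [44], visited so far: [19]
  queue [44] -> pop 44, enqueue [42], visited so far: [19, 44]
  queue [42] -> pop 42, enqueue [35], visited so far: [19, 44, 42]
  queue [35] -> pop 35, enqueue [25, 41], visited so far: [19, 44, 42, 35]
  queue [25, 41] -> pop 25, enqueue [none], visited so far: [19, 44, 42, 35, 25]
  queue [41] -> pop 41, enqueue [none], visited so far: [19, 44, 42, 35, 25, 41]
Result: [19, 44, 42, 35, 25, 41]


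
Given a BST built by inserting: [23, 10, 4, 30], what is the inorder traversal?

Tree insertion order: [23, 10, 4, 30]
Tree (level-order array): [23, 10, 30, 4]
Inorder traversal: [4, 10, 23, 30]


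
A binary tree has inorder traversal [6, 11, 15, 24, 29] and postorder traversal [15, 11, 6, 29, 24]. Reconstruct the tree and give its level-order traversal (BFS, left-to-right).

Inorder:   [6, 11, 15, 24, 29]
Postorder: [15, 11, 6, 29, 24]
Algorithm: postorder visits root last, so walk postorder right-to-left;
each value is the root of the current inorder slice — split it at that
value, recurse on the right subtree first, then the left.
Recursive splits:
  root=24; inorder splits into left=[6, 11, 15], right=[29]
  root=29; inorder splits into left=[], right=[]
  root=6; inorder splits into left=[], right=[11, 15]
  root=11; inorder splits into left=[], right=[15]
  root=15; inorder splits into left=[], right=[]
Reconstructed level-order: [24, 6, 29, 11, 15]


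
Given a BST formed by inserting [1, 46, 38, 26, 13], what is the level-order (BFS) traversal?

Tree insertion order: [1, 46, 38, 26, 13]
Tree (level-order array): [1, None, 46, 38, None, 26, None, 13]
BFS from the root, enqueuing left then right child of each popped node:
  queue [1] -> pop 1, enqueue [46], visited so far: [1]
  queue [46] -> pop 46, enqueue [38], visited so far: [1, 46]
  queue [38] -> pop 38, enqueue [26], visited so far: [1, 46, 38]
  queue [26] -> pop 26, enqueue [13], visited so far: [1, 46, 38, 26]
  queue [13] -> pop 13, enqueue [none], visited so far: [1, 46, 38, 26, 13]
Result: [1, 46, 38, 26, 13]


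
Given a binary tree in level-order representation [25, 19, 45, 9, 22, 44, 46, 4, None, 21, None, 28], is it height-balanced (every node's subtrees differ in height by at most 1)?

Tree (level-order array): [25, 19, 45, 9, 22, 44, 46, 4, None, 21, None, 28]
Definition: a tree is height-balanced if, at every node, |h(left) - h(right)| <= 1 (empty subtree has height -1).
Bottom-up per-node check:
  node 4: h_left=-1, h_right=-1, diff=0 [OK], height=0
  node 9: h_left=0, h_right=-1, diff=1 [OK], height=1
  node 21: h_left=-1, h_right=-1, diff=0 [OK], height=0
  node 22: h_left=0, h_right=-1, diff=1 [OK], height=1
  node 19: h_left=1, h_right=1, diff=0 [OK], height=2
  node 28: h_left=-1, h_right=-1, diff=0 [OK], height=0
  node 44: h_left=0, h_right=-1, diff=1 [OK], height=1
  node 46: h_left=-1, h_right=-1, diff=0 [OK], height=0
  node 45: h_left=1, h_right=0, diff=1 [OK], height=2
  node 25: h_left=2, h_right=2, diff=0 [OK], height=3
All nodes satisfy the balance condition.
Result: Balanced


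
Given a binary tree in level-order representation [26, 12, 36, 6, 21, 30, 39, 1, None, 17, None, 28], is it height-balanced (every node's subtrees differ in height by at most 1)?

Tree (level-order array): [26, 12, 36, 6, 21, 30, 39, 1, None, 17, None, 28]
Definition: a tree is height-balanced if, at every node, |h(left) - h(right)| <= 1 (empty subtree has height -1).
Bottom-up per-node check:
  node 1: h_left=-1, h_right=-1, diff=0 [OK], height=0
  node 6: h_left=0, h_right=-1, diff=1 [OK], height=1
  node 17: h_left=-1, h_right=-1, diff=0 [OK], height=0
  node 21: h_left=0, h_right=-1, diff=1 [OK], height=1
  node 12: h_left=1, h_right=1, diff=0 [OK], height=2
  node 28: h_left=-1, h_right=-1, diff=0 [OK], height=0
  node 30: h_left=0, h_right=-1, diff=1 [OK], height=1
  node 39: h_left=-1, h_right=-1, diff=0 [OK], height=0
  node 36: h_left=1, h_right=0, diff=1 [OK], height=2
  node 26: h_left=2, h_right=2, diff=0 [OK], height=3
All nodes satisfy the balance condition.
Result: Balanced


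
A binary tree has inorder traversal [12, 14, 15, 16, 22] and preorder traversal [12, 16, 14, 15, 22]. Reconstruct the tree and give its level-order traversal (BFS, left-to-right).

Inorder:  [12, 14, 15, 16, 22]
Preorder: [12, 16, 14, 15, 22]
Algorithm: preorder visits root first, so consume preorder in order;
for each root, split the current inorder slice at that value into
left-subtree inorder and right-subtree inorder, then recurse.
Recursive splits:
  root=12; inorder splits into left=[], right=[14, 15, 16, 22]
  root=16; inorder splits into left=[14, 15], right=[22]
  root=14; inorder splits into left=[], right=[15]
  root=15; inorder splits into left=[], right=[]
  root=22; inorder splits into left=[], right=[]
Reconstructed level-order: [12, 16, 14, 22, 15]


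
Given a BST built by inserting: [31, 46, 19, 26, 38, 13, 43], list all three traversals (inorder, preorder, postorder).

Tree insertion order: [31, 46, 19, 26, 38, 13, 43]
Tree (level-order array): [31, 19, 46, 13, 26, 38, None, None, None, None, None, None, 43]
Inorder (L, root, R): [13, 19, 26, 31, 38, 43, 46]
Preorder (root, L, R): [31, 19, 13, 26, 46, 38, 43]
Postorder (L, R, root): [13, 26, 19, 43, 38, 46, 31]


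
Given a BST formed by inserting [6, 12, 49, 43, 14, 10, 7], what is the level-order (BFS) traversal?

Tree insertion order: [6, 12, 49, 43, 14, 10, 7]
Tree (level-order array): [6, None, 12, 10, 49, 7, None, 43, None, None, None, 14]
BFS from the root, enqueuing left then right child of each popped node:
  queue [6] -> pop 6, enqueue [12], visited so far: [6]
  queue [12] -> pop 12, enqueue [10, 49], visited so far: [6, 12]
  queue [10, 49] -> pop 10, enqueue [7], visited so far: [6, 12, 10]
  queue [49, 7] -> pop 49, enqueue [43], visited so far: [6, 12, 10, 49]
  queue [7, 43] -> pop 7, enqueue [none], visited so far: [6, 12, 10, 49, 7]
  queue [43] -> pop 43, enqueue [14], visited so far: [6, 12, 10, 49, 7, 43]
  queue [14] -> pop 14, enqueue [none], visited so far: [6, 12, 10, 49, 7, 43, 14]
Result: [6, 12, 10, 49, 7, 43, 14]


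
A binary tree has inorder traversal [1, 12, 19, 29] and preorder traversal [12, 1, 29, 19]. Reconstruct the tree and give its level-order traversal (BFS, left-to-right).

Inorder:  [1, 12, 19, 29]
Preorder: [12, 1, 29, 19]
Algorithm: preorder visits root first, so consume preorder in order;
for each root, split the current inorder slice at that value into
left-subtree inorder and right-subtree inorder, then recurse.
Recursive splits:
  root=12; inorder splits into left=[1], right=[19, 29]
  root=1; inorder splits into left=[], right=[]
  root=29; inorder splits into left=[19], right=[]
  root=19; inorder splits into left=[], right=[]
Reconstructed level-order: [12, 1, 29, 19]


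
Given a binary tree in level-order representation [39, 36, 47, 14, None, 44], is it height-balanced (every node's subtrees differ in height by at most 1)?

Tree (level-order array): [39, 36, 47, 14, None, 44]
Definition: a tree is height-balanced if, at every node, |h(left) - h(right)| <= 1 (empty subtree has height -1).
Bottom-up per-node check:
  node 14: h_left=-1, h_right=-1, diff=0 [OK], height=0
  node 36: h_left=0, h_right=-1, diff=1 [OK], height=1
  node 44: h_left=-1, h_right=-1, diff=0 [OK], height=0
  node 47: h_left=0, h_right=-1, diff=1 [OK], height=1
  node 39: h_left=1, h_right=1, diff=0 [OK], height=2
All nodes satisfy the balance condition.
Result: Balanced


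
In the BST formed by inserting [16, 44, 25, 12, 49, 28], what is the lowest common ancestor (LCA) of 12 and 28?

Tree insertion order: [16, 44, 25, 12, 49, 28]
Tree (level-order array): [16, 12, 44, None, None, 25, 49, None, 28]
In a BST, the LCA of p=12, q=28 is the first node v on the
root-to-leaf path with p <= v <= q (go left if both < v, right if both > v).
Walk from root:
  at 16: 12 <= 16 <= 28, this is the LCA
LCA = 16


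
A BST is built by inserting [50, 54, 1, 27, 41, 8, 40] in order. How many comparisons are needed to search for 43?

Search path for 43: 50 -> 1 -> 27 -> 41
Found: False
Comparisons: 4


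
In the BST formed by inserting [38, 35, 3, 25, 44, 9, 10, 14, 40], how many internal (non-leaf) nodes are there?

Tree built from: [38, 35, 3, 25, 44, 9, 10, 14, 40]
Tree (level-order array): [38, 35, 44, 3, None, 40, None, None, 25, None, None, 9, None, None, 10, None, 14]
Rule: An internal node has at least one child.
Per-node child counts:
  node 38: 2 child(ren)
  node 35: 1 child(ren)
  node 3: 1 child(ren)
  node 25: 1 child(ren)
  node 9: 1 child(ren)
  node 10: 1 child(ren)
  node 14: 0 child(ren)
  node 44: 1 child(ren)
  node 40: 0 child(ren)
Matching nodes: [38, 35, 3, 25, 9, 10, 44]
Count of internal (non-leaf) nodes: 7


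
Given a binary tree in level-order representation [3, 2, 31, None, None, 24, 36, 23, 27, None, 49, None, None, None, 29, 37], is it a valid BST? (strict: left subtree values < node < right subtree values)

Level-order array: [3, 2, 31, None, None, 24, 36, 23, 27, None, 49, None, None, None, 29, 37]
Validate using subtree bounds (lo, hi): at each node, require lo < value < hi,
then recurse left with hi=value and right with lo=value.
Preorder trace (stopping at first violation):
  at node 3 with bounds (-inf, +inf): OK
  at node 2 with bounds (-inf, 3): OK
  at node 31 with bounds (3, +inf): OK
  at node 24 with bounds (3, 31): OK
  at node 23 with bounds (3, 24): OK
  at node 27 with bounds (24, 31): OK
  at node 29 with bounds (27, 31): OK
  at node 36 with bounds (31, +inf): OK
  at node 49 with bounds (36, +inf): OK
  at node 37 with bounds (36, 49): OK
No violation found at any node.
Result: Valid BST


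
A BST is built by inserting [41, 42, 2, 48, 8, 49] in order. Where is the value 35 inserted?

Starting tree (level order): [41, 2, 42, None, 8, None, 48, None, None, None, 49]
Insertion path: 41 -> 2 -> 8
Result: insert 35 as right child of 8
Final tree (level order): [41, 2, 42, None, 8, None, 48, None, 35, None, 49]


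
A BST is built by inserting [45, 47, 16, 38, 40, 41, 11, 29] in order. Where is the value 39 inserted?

Starting tree (level order): [45, 16, 47, 11, 38, None, None, None, None, 29, 40, None, None, None, 41]
Insertion path: 45 -> 16 -> 38 -> 40
Result: insert 39 as left child of 40
Final tree (level order): [45, 16, 47, 11, 38, None, None, None, None, 29, 40, None, None, 39, 41]


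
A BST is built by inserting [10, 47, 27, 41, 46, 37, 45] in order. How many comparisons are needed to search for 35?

Search path for 35: 10 -> 47 -> 27 -> 41 -> 37
Found: False
Comparisons: 5


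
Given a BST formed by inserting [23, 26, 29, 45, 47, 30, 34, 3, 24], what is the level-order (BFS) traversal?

Tree insertion order: [23, 26, 29, 45, 47, 30, 34, 3, 24]
Tree (level-order array): [23, 3, 26, None, None, 24, 29, None, None, None, 45, 30, 47, None, 34]
BFS from the root, enqueuing left then right child of each popped node:
  queue [23] -> pop 23, enqueue [3, 26], visited so far: [23]
  queue [3, 26] -> pop 3, enqueue [none], visited so far: [23, 3]
  queue [26] -> pop 26, enqueue [24, 29], visited so far: [23, 3, 26]
  queue [24, 29] -> pop 24, enqueue [none], visited so far: [23, 3, 26, 24]
  queue [29] -> pop 29, enqueue [45], visited so far: [23, 3, 26, 24, 29]
  queue [45] -> pop 45, enqueue [30, 47], visited so far: [23, 3, 26, 24, 29, 45]
  queue [30, 47] -> pop 30, enqueue [34], visited so far: [23, 3, 26, 24, 29, 45, 30]
  queue [47, 34] -> pop 47, enqueue [none], visited so far: [23, 3, 26, 24, 29, 45, 30, 47]
  queue [34] -> pop 34, enqueue [none], visited so far: [23, 3, 26, 24, 29, 45, 30, 47, 34]
Result: [23, 3, 26, 24, 29, 45, 30, 47, 34]


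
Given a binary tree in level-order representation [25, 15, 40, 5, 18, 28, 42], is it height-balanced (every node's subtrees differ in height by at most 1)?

Tree (level-order array): [25, 15, 40, 5, 18, 28, 42]
Definition: a tree is height-balanced if, at every node, |h(left) - h(right)| <= 1 (empty subtree has height -1).
Bottom-up per-node check:
  node 5: h_left=-1, h_right=-1, diff=0 [OK], height=0
  node 18: h_left=-1, h_right=-1, diff=0 [OK], height=0
  node 15: h_left=0, h_right=0, diff=0 [OK], height=1
  node 28: h_left=-1, h_right=-1, diff=0 [OK], height=0
  node 42: h_left=-1, h_right=-1, diff=0 [OK], height=0
  node 40: h_left=0, h_right=0, diff=0 [OK], height=1
  node 25: h_left=1, h_right=1, diff=0 [OK], height=2
All nodes satisfy the balance condition.
Result: Balanced


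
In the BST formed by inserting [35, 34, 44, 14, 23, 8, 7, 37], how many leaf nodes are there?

Tree built from: [35, 34, 44, 14, 23, 8, 7, 37]
Tree (level-order array): [35, 34, 44, 14, None, 37, None, 8, 23, None, None, 7]
Rule: A leaf has 0 children.
Per-node child counts:
  node 35: 2 child(ren)
  node 34: 1 child(ren)
  node 14: 2 child(ren)
  node 8: 1 child(ren)
  node 7: 0 child(ren)
  node 23: 0 child(ren)
  node 44: 1 child(ren)
  node 37: 0 child(ren)
Matching nodes: [7, 23, 37]
Count of leaf nodes: 3


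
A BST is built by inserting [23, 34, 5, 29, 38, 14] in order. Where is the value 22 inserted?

Starting tree (level order): [23, 5, 34, None, 14, 29, 38]
Insertion path: 23 -> 5 -> 14
Result: insert 22 as right child of 14
Final tree (level order): [23, 5, 34, None, 14, 29, 38, None, 22]


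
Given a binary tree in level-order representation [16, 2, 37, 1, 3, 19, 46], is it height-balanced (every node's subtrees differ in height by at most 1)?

Tree (level-order array): [16, 2, 37, 1, 3, 19, 46]
Definition: a tree is height-balanced if, at every node, |h(left) - h(right)| <= 1 (empty subtree has height -1).
Bottom-up per-node check:
  node 1: h_left=-1, h_right=-1, diff=0 [OK], height=0
  node 3: h_left=-1, h_right=-1, diff=0 [OK], height=0
  node 2: h_left=0, h_right=0, diff=0 [OK], height=1
  node 19: h_left=-1, h_right=-1, diff=0 [OK], height=0
  node 46: h_left=-1, h_right=-1, diff=0 [OK], height=0
  node 37: h_left=0, h_right=0, diff=0 [OK], height=1
  node 16: h_left=1, h_right=1, diff=0 [OK], height=2
All nodes satisfy the balance condition.
Result: Balanced


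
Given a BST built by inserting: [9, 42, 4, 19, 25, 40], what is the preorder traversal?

Tree insertion order: [9, 42, 4, 19, 25, 40]
Tree (level-order array): [9, 4, 42, None, None, 19, None, None, 25, None, 40]
Preorder traversal: [9, 4, 42, 19, 25, 40]


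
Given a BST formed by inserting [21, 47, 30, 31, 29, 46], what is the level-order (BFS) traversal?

Tree insertion order: [21, 47, 30, 31, 29, 46]
Tree (level-order array): [21, None, 47, 30, None, 29, 31, None, None, None, 46]
BFS from the root, enqueuing left then right child of each popped node:
  queue [21] -> pop 21, enqueue [47], visited so far: [21]
  queue [47] -> pop 47, enqueue [30], visited so far: [21, 47]
  queue [30] -> pop 30, enqueue [29, 31], visited so far: [21, 47, 30]
  queue [29, 31] -> pop 29, enqueue [none], visited so far: [21, 47, 30, 29]
  queue [31] -> pop 31, enqueue [46], visited so far: [21, 47, 30, 29, 31]
  queue [46] -> pop 46, enqueue [none], visited so far: [21, 47, 30, 29, 31, 46]
Result: [21, 47, 30, 29, 31, 46]


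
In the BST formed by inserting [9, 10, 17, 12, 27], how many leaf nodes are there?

Tree built from: [9, 10, 17, 12, 27]
Tree (level-order array): [9, None, 10, None, 17, 12, 27]
Rule: A leaf has 0 children.
Per-node child counts:
  node 9: 1 child(ren)
  node 10: 1 child(ren)
  node 17: 2 child(ren)
  node 12: 0 child(ren)
  node 27: 0 child(ren)
Matching nodes: [12, 27]
Count of leaf nodes: 2


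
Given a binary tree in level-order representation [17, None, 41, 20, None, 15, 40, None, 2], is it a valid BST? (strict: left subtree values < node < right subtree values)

Level-order array: [17, None, 41, 20, None, 15, 40, None, 2]
Validate using subtree bounds (lo, hi): at each node, require lo < value < hi,
then recurse left with hi=value and right with lo=value.
Preorder trace (stopping at first violation):
  at node 17 with bounds (-inf, +inf): OK
  at node 41 with bounds (17, +inf): OK
  at node 20 with bounds (17, 41): OK
  at node 15 with bounds (17, 20): VIOLATION
Node 15 violates its bound: not (17 < 15 < 20).
Result: Not a valid BST


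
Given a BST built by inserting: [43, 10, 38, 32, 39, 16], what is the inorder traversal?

Tree insertion order: [43, 10, 38, 32, 39, 16]
Tree (level-order array): [43, 10, None, None, 38, 32, 39, 16]
Inorder traversal: [10, 16, 32, 38, 39, 43]


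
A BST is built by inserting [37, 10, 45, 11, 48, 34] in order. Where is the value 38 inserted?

Starting tree (level order): [37, 10, 45, None, 11, None, 48, None, 34]
Insertion path: 37 -> 45
Result: insert 38 as left child of 45
Final tree (level order): [37, 10, 45, None, 11, 38, 48, None, 34]


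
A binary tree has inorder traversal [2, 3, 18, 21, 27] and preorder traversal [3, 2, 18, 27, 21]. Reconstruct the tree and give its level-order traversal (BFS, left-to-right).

Inorder:  [2, 3, 18, 21, 27]
Preorder: [3, 2, 18, 27, 21]
Algorithm: preorder visits root first, so consume preorder in order;
for each root, split the current inorder slice at that value into
left-subtree inorder and right-subtree inorder, then recurse.
Recursive splits:
  root=3; inorder splits into left=[2], right=[18, 21, 27]
  root=2; inorder splits into left=[], right=[]
  root=18; inorder splits into left=[], right=[21, 27]
  root=27; inorder splits into left=[21], right=[]
  root=21; inorder splits into left=[], right=[]
Reconstructed level-order: [3, 2, 18, 27, 21]


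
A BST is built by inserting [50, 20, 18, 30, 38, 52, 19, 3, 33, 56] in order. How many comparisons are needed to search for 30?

Search path for 30: 50 -> 20 -> 30
Found: True
Comparisons: 3


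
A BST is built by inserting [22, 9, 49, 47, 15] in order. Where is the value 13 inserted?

Starting tree (level order): [22, 9, 49, None, 15, 47]
Insertion path: 22 -> 9 -> 15
Result: insert 13 as left child of 15
Final tree (level order): [22, 9, 49, None, 15, 47, None, 13]


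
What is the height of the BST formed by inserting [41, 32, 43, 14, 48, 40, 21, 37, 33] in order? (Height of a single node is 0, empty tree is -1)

Insertion order: [41, 32, 43, 14, 48, 40, 21, 37, 33]
Tree (level-order array): [41, 32, 43, 14, 40, None, 48, None, 21, 37, None, None, None, None, None, 33]
Compute height bottom-up (empty subtree = -1):
  height(21) = 1 + max(-1, -1) = 0
  height(14) = 1 + max(-1, 0) = 1
  height(33) = 1 + max(-1, -1) = 0
  height(37) = 1 + max(0, -1) = 1
  height(40) = 1 + max(1, -1) = 2
  height(32) = 1 + max(1, 2) = 3
  height(48) = 1 + max(-1, -1) = 0
  height(43) = 1 + max(-1, 0) = 1
  height(41) = 1 + max(3, 1) = 4
Height = 4


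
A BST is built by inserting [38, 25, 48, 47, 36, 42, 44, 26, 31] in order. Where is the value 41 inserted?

Starting tree (level order): [38, 25, 48, None, 36, 47, None, 26, None, 42, None, None, 31, None, 44]
Insertion path: 38 -> 48 -> 47 -> 42
Result: insert 41 as left child of 42
Final tree (level order): [38, 25, 48, None, 36, 47, None, 26, None, 42, None, None, 31, 41, 44]


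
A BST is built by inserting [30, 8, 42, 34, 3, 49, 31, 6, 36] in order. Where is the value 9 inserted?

Starting tree (level order): [30, 8, 42, 3, None, 34, 49, None, 6, 31, 36]
Insertion path: 30 -> 8
Result: insert 9 as right child of 8
Final tree (level order): [30, 8, 42, 3, 9, 34, 49, None, 6, None, None, 31, 36]


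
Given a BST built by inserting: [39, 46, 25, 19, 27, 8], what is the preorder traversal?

Tree insertion order: [39, 46, 25, 19, 27, 8]
Tree (level-order array): [39, 25, 46, 19, 27, None, None, 8]
Preorder traversal: [39, 25, 19, 8, 27, 46]


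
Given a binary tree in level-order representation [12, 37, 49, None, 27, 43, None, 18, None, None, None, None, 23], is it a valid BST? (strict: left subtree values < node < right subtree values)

Level-order array: [12, 37, 49, None, 27, 43, None, 18, None, None, None, None, 23]
Validate using subtree bounds (lo, hi): at each node, require lo < value < hi,
then recurse left with hi=value and right with lo=value.
Preorder trace (stopping at first violation):
  at node 12 with bounds (-inf, +inf): OK
  at node 37 with bounds (-inf, 12): VIOLATION
Node 37 violates its bound: not (-inf < 37 < 12).
Result: Not a valid BST


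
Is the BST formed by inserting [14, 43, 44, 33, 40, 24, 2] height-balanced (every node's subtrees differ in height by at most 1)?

Tree (level-order array): [14, 2, 43, None, None, 33, 44, 24, 40]
Definition: a tree is height-balanced if, at every node, |h(left) - h(right)| <= 1 (empty subtree has height -1).
Bottom-up per-node check:
  node 2: h_left=-1, h_right=-1, diff=0 [OK], height=0
  node 24: h_left=-1, h_right=-1, diff=0 [OK], height=0
  node 40: h_left=-1, h_right=-1, diff=0 [OK], height=0
  node 33: h_left=0, h_right=0, diff=0 [OK], height=1
  node 44: h_left=-1, h_right=-1, diff=0 [OK], height=0
  node 43: h_left=1, h_right=0, diff=1 [OK], height=2
  node 14: h_left=0, h_right=2, diff=2 [FAIL (|0-2|=2 > 1)], height=3
Node 14 violates the condition: |0 - 2| = 2 > 1.
Result: Not balanced


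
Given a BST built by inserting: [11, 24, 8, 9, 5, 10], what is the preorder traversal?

Tree insertion order: [11, 24, 8, 9, 5, 10]
Tree (level-order array): [11, 8, 24, 5, 9, None, None, None, None, None, 10]
Preorder traversal: [11, 8, 5, 9, 10, 24]


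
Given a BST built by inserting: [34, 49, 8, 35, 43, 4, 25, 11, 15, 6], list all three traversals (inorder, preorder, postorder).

Tree insertion order: [34, 49, 8, 35, 43, 4, 25, 11, 15, 6]
Tree (level-order array): [34, 8, 49, 4, 25, 35, None, None, 6, 11, None, None, 43, None, None, None, 15]
Inorder (L, root, R): [4, 6, 8, 11, 15, 25, 34, 35, 43, 49]
Preorder (root, L, R): [34, 8, 4, 6, 25, 11, 15, 49, 35, 43]
Postorder (L, R, root): [6, 4, 15, 11, 25, 8, 43, 35, 49, 34]


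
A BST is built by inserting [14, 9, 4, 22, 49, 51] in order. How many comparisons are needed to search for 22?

Search path for 22: 14 -> 22
Found: True
Comparisons: 2


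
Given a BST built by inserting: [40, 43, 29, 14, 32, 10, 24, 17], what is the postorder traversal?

Tree insertion order: [40, 43, 29, 14, 32, 10, 24, 17]
Tree (level-order array): [40, 29, 43, 14, 32, None, None, 10, 24, None, None, None, None, 17]
Postorder traversal: [10, 17, 24, 14, 32, 29, 43, 40]


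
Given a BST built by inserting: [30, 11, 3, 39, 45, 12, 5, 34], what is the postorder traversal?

Tree insertion order: [30, 11, 3, 39, 45, 12, 5, 34]
Tree (level-order array): [30, 11, 39, 3, 12, 34, 45, None, 5]
Postorder traversal: [5, 3, 12, 11, 34, 45, 39, 30]


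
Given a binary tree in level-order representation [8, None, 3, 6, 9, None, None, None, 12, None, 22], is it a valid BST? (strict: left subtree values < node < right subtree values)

Level-order array: [8, None, 3, 6, 9, None, None, None, 12, None, 22]
Validate using subtree bounds (lo, hi): at each node, require lo < value < hi,
then recurse left with hi=value and right with lo=value.
Preorder trace (stopping at first violation):
  at node 8 with bounds (-inf, +inf): OK
  at node 3 with bounds (8, +inf): VIOLATION
Node 3 violates its bound: not (8 < 3 < +inf).
Result: Not a valid BST


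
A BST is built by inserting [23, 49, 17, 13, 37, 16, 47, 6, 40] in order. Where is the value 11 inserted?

Starting tree (level order): [23, 17, 49, 13, None, 37, None, 6, 16, None, 47, None, None, None, None, 40]
Insertion path: 23 -> 17 -> 13 -> 6
Result: insert 11 as right child of 6
Final tree (level order): [23, 17, 49, 13, None, 37, None, 6, 16, None, 47, None, 11, None, None, 40]


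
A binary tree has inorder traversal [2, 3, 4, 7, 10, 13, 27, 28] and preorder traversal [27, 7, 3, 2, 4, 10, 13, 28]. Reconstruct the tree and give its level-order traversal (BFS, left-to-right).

Inorder:  [2, 3, 4, 7, 10, 13, 27, 28]
Preorder: [27, 7, 3, 2, 4, 10, 13, 28]
Algorithm: preorder visits root first, so consume preorder in order;
for each root, split the current inorder slice at that value into
left-subtree inorder and right-subtree inorder, then recurse.
Recursive splits:
  root=27; inorder splits into left=[2, 3, 4, 7, 10, 13], right=[28]
  root=7; inorder splits into left=[2, 3, 4], right=[10, 13]
  root=3; inorder splits into left=[2], right=[4]
  root=2; inorder splits into left=[], right=[]
  root=4; inorder splits into left=[], right=[]
  root=10; inorder splits into left=[], right=[13]
  root=13; inorder splits into left=[], right=[]
  root=28; inorder splits into left=[], right=[]
Reconstructed level-order: [27, 7, 28, 3, 10, 2, 4, 13]


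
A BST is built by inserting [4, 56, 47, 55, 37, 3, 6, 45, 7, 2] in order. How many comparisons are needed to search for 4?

Search path for 4: 4
Found: True
Comparisons: 1


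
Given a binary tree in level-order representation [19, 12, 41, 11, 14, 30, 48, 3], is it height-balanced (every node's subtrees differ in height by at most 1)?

Tree (level-order array): [19, 12, 41, 11, 14, 30, 48, 3]
Definition: a tree is height-balanced if, at every node, |h(left) - h(right)| <= 1 (empty subtree has height -1).
Bottom-up per-node check:
  node 3: h_left=-1, h_right=-1, diff=0 [OK], height=0
  node 11: h_left=0, h_right=-1, diff=1 [OK], height=1
  node 14: h_left=-1, h_right=-1, diff=0 [OK], height=0
  node 12: h_left=1, h_right=0, diff=1 [OK], height=2
  node 30: h_left=-1, h_right=-1, diff=0 [OK], height=0
  node 48: h_left=-1, h_right=-1, diff=0 [OK], height=0
  node 41: h_left=0, h_right=0, diff=0 [OK], height=1
  node 19: h_left=2, h_right=1, diff=1 [OK], height=3
All nodes satisfy the balance condition.
Result: Balanced


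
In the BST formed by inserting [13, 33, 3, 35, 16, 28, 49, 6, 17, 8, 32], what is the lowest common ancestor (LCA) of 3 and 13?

Tree insertion order: [13, 33, 3, 35, 16, 28, 49, 6, 17, 8, 32]
Tree (level-order array): [13, 3, 33, None, 6, 16, 35, None, 8, None, 28, None, 49, None, None, 17, 32]
In a BST, the LCA of p=3, q=13 is the first node v on the
root-to-leaf path with p <= v <= q (go left if both < v, right if both > v).
Walk from root:
  at 13: 3 <= 13 <= 13, this is the LCA
LCA = 13


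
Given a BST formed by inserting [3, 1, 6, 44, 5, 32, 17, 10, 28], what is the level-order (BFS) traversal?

Tree insertion order: [3, 1, 6, 44, 5, 32, 17, 10, 28]
Tree (level-order array): [3, 1, 6, None, None, 5, 44, None, None, 32, None, 17, None, 10, 28]
BFS from the root, enqueuing left then right child of each popped node:
  queue [3] -> pop 3, enqueue [1, 6], visited so far: [3]
  queue [1, 6] -> pop 1, enqueue [none], visited so far: [3, 1]
  queue [6] -> pop 6, enqueue [5, 44], visited so far: [3, 1, 6]
  queue [5, 44] -> pop 5, enqueue [none], visited so far: [3, 1, 6, 5]
  queue [44] -> pop 44, enqueue [32], visited so far: [3, 1, 6, 5, 44]
  queue [32] -> pop 32, enqueue [17], visited so far: [3, 1, 6, 5, 44, 32]
  queue [17] -> pop 17, enqueue [10, 28], visited so far: [3, 1, 6, 5, 44, 32, 17]
  queue [10, 28] -> pop 10, enqueue [none], visited so far: [3, 1, 6, 5, 44, 32, 17, 10]
  queue [28] -> pop 28, enqueue [none], visited so far: [3, 1, 6, 5, 44, 32, 17, 10, 28]
Result: [3, 1, 6, 5, 44, 32, 17, 10, 28]


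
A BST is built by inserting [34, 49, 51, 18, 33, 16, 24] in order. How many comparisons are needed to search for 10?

Search path for 10: 34 -> 18 -> 16
Found: False
Comparisons: 3


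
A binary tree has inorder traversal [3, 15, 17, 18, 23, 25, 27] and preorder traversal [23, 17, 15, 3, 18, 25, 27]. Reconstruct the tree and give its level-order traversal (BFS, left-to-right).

Inorder:  [3, 15, 17, 18, 23, 25, 27]
Preorder: [23, 17, 15, 3, 18, 25, 27]
Algorithm: preorder visits root first, so consume preorder in order;
for each root, split the current inorder slice at that value into
left-subtree inorder and right-subtree inorder, then recurse.
Recursive splits:
  root=23; inorder splits into left=[3, 15, 17, 18], right=[25, 27]
  root=17; inorder splits into left=[3, 15], right=[18]
  root=15; inorder splits into left=[3], right=[]
  root=3; inorder splits into left=[], right=[]
  root=18; inorder splits into left=[], right=[]
  root=25; inorder splits into left=[], right=[27]
  root=27; inorder splits into left=[], right=[]
Reconstructed level-order: [23, 17, 25, 15, 18, 27, 3]


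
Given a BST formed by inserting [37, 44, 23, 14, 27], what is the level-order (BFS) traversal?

Tree insertion order: [37, 44, 23, 14, 27]
Tree (level-order array): [37, 23, 44, 14, 27]
BFS from the root, enqueuing left then right child of each popped node:
  queue [37] -> pop 37, enqueue [23, 44], visited so far: [37]
  queue [23, 44] -> pop 23, enqueue [14, 27], visited so far: [37, 23]
  queue [44, 14, 27] -> pop 44, enqueue [none], visited so far: [37, 23, 44]
  queue [14, 27] -> pop 14, enqueue [none], visited so far: [37, 23, 44, 14]
  queue [27] -> pop 27, enqueue [none], visited so far: [37, 23, 44, 14, 27]
Result: [37, 23, 44, 14, 27]


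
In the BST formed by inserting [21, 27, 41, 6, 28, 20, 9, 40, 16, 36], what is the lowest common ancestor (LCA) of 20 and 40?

Tree insertion order: [21, 27, 41, 6, 28, 20, 9, 40, 16, 36]
Tree (level-order array): [21, 6, 27, None, 20, None, 41, 9, None, 28, None, None, 16, None, 40, None, None, 36]
In a BST, the LCA of p=20, q=40 is the first node v on the
root-to-leaf path with p <= v <= q (go left if both < v, right if both > v).
Walk from root:
  at 21: 20 <= 21 <= 40, this is the LCA
LCA = 21


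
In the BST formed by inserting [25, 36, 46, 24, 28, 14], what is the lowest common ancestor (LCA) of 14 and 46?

Tree insertion order: [25, 36, 46, 24, 28, 14]
Tree (level-order array): [25, 24, 36, 14, None, 28, 46]
In a BST, the LCA of p=14, q=46 is the first node v on the
root-to-leaf path with p <= v <= q (go left if both < v, right if both > v).
Walk from root:
  at 25: 14 <= 25 <= 46, this is the LCA
LCA = 25


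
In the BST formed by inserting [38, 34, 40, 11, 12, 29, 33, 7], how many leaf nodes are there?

Tree built from: [38, 34, 40, 11, 12, 29, 33, 7]
Tree (level-order array): [38, 34, 40, 11, None, None, None, 7, 12, None, None, None, 29, None, 33]
Rule: A leaf has 0 children.
Per-node child counts:
  node 38: 2 child(ren)
  node 34: 1 child(ren)
  node 11: 2 child(ren)
  node 7: 0 child(ren)
  node 12: 1 child(ren)
  node 29: 1 child(ren)
  node 33: 0 child(ren)
  node 40: 0 child(ren)
Matching nodes: [7, 33, 40]
Count of leaf nodes: 3


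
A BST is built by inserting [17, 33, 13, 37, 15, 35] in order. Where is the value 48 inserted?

Starting tree (level order): [17, 13, 33, None, 15, None, 37, None, None, 35]
Insertion path: 17 -> 33 -> 37
Result: insert 48 as right child of 37
Final tree (level order): [17, 13, 33, None, 15, None, 37, None, None, 35, 48]


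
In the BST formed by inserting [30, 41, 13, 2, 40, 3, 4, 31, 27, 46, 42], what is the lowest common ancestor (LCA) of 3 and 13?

Tree insertion order: [30, 41, 13, 2, 40, 3, 4, 31, 27, 46, 42]
Tree (level-order array): [30, 13, 41, 2, 27, 40, 46, None, 3, None, None, 31, None, 42, None, None, 4]
In a BST, the LCA of p=3, q=13 is the first node v on the
root-to-leaf path with p <= v <= q (go left if both < v, right if both > v).
Walk from root:
  at 30: both 3 and 13 < 30, go left
  at 13: 3 <= 13 <= 13, this is the LCA
LCA = 13


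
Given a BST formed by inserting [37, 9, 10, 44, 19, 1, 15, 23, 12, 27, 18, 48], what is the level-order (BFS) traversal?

Tree insertion order: [37, 9, 10, 44, 19, 1, 15, 23, 12, 27, 18, 48]
Tree (level-order array): [37, 9, 44, 1, 10, None, 48, None, None, None, 19, None, None, 15, 23, 12, 18, None, 27]
BFS from the root, enqueuing left then right child of each popped node:
  queue [37] -> pop 37, enqueue [9, 44], visited so far: [37]
  queue [9, 44] -> pop 9, enqueue [1, 10], visited so far: [37, 9]
  queue [44, 1, 10] -> pop 44, enqueue [48], visited so far: [37, 9, 44]
  queue [1, 10, 48] -> pop 1, enqueue [none], visited so far: [37, 9, 44, 1]
  queue [10, 48] -> pop 10, enqueue [19], visited so far: [37, 9, 44, 1, 10]
  queue [48, 19] -> pop 48, enqueue [none], visited so far: [37, 9, 44, 1, 10, 48]
  queue [19] -> pop 19, enqueue [15, 23], visited so far: [37, 9, 44, 1, 10, 48, 19]
  queue [15, 23] -> pop 15, enqueue [12, 18], visited so far: [37, 9, 44, 1, 10, 48, 19, 15]
  queue [23, 12, 18] -> pop 23, enqueue [27], visited so far: [37, 9, 44, 1, 10, 48, 19, 15, 23]
  queue [12, 18, 27] -> pop 12, enqueue [none], visited so far: [37, 9, 44, 1, 10, 48, 19, 15, 23, 12]
  queue [18, 27] -> pop 18, enqueue [none], visited so far: [37, 9, 44, 1, 10, 48, 19, 15, 23, 12, 18]
  queue [27] -> pop 27, enqueue [none], visited so far: [37, 9, 44, 1, 10, 48, 19, 15, 23, 12, 18, 27]
Result: [37, 9, 44, 1, 10, 48, 19, 15, 23, 12, 18, 27]


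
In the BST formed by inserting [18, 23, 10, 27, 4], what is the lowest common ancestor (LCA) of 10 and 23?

Tree insertion order: [18, 23, 10, 27, 4]
Tree (level-order array): [18, 10, 23, 4, None, None, 27]
In a BST, the LCA of p=10, q=23 is the first node v on the
root-to-leaf path with p <= v <= q (go left if both < v, right if both > v).
Walk from root:
  at 18: 10 <= 18 <= 23, this is the LCA
LCA = 18


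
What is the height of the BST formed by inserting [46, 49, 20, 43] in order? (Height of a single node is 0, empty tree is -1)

Insertion order: [46, 49, 20, 43]
Tree (level-order array): [46, 20, 49, None, 43]
Compute height bottom-up (empty subtree = -1):
  height(43) = 1 + max(-1, -1) = 0
  height(20) = 1 + max(-1, 0) = 1
  height(49) = 1 + max(-1, -1) = 0
  height(46) = 1 + max(1, 0) = 2
Height = 2


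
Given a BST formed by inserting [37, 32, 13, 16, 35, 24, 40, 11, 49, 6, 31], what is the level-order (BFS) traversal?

Tree insertion order: [37, 32, 13, 16, 35, 24, 40, 11, 49, 6, 31]
Tree (level-order array): [37, 32, 40, 13, 35, None, 49, 11, 16, None, None, None, None, 6, None, None, 24, None, None, None, 31]
BFS from the root, enqueuing left then right child of each popped node:
  queue [37] -> pop 37, enqueue [32, 40], visited so far: [37]
  queue [32, 40] -> pop 32, enqueue [13, 35], visited so far: [37, 32]
  queue [40, 13, 35] -> pop 40, enqueue [49], visited so far: [37, 32, 40]
  queue [13, 35, 49] -> pop 13, enqueue [11, 16], visited so far: [37, 32, 40, 13]
  queue [35, 49, 11, 16] -> pop 35, enqueue [none], visited so far: [37, 32, 40, 13, 35]
  queue [49, 11, 16] -> pop 49, enqueue [none], visited so far: [37, 32, 40, 13, 35, 49]
  queue [11, 16] -> pop 11, enqueue [6], visited so far: [37, 32, 40, 13, 35, 49, 11]
  queue [16, 6] -> pop 16, enqueue [24], visited so far: [37, 32, 40, 13, 35, 49, 11, 16]
  queue [6, 24] -> pop 6, enqueue [none], visited so far: [37, 32, 40, 13, 35, 49, 11, 16, 6]
  queue [24] -> pop 24, enqueue [31], visited so far: [37, 32, 40, 13, 35, 49, 11, 16, 6, 24]
  queue [31] -> pop 31, enqueue [none], visited so far: [37, 32, 40, 13, 35, 49, 11, 16, 6, 24, 31]
Result: [37, 32, 40, 13, 35, 49, 11, 16, 6, 24, 31]


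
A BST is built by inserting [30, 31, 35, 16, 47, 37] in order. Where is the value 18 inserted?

Starting tree (level order): [30, 16, 31, None, None, None, 35, None, 47, 37]
Insertion path: 30 -> 16
Result: insert 18 as right child of 16
Final tree (level order): [30, 16, 31, None, 18, None, 35, None, None, None, 47, 37]
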